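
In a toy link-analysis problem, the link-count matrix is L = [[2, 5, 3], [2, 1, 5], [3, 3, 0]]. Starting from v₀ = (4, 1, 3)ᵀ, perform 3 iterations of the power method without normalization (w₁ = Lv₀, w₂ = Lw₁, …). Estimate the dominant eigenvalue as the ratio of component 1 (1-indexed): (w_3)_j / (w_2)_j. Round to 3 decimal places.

λ ≈ 7.402

w1 = Lv₀ = (22, 24, 15)
w2 = Lw1 = (209, 143, 138)
w3 = Lw2 = (1547, 1251, 1056)
Ratio at component: 1547 / 209 = 7.402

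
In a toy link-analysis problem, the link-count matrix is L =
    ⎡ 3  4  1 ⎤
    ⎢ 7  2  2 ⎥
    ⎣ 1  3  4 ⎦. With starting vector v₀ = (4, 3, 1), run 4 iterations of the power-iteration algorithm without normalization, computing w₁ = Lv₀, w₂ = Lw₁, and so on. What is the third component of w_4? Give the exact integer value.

w1 = Lv₀ = (25, 36, 17)
w2 = Lw1 = (236, 281, 201)
w3 = Lw2 = (2033, 2616, 1883)
w4 = Lw3 = (18446, 23229, 17413)
The requested component of w4 is 17413.

17413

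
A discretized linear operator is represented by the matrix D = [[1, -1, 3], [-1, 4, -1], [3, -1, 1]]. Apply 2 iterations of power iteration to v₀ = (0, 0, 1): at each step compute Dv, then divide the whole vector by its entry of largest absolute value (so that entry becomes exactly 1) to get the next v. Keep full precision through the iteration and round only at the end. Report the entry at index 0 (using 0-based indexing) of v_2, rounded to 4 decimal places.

0.6364

Dv0 = (3.00000, -1.00000, 1.00000); divide by 3.00000 → v1 = (1.00000, -0.33333, 0.33333)
Dv1 = (2.33333, -2.66667, 3.66667); divide by 3.66667 → v2 = (0.63636, -0.72727, 1.00000)
Requested entry of v2: 7/11 = 0.6364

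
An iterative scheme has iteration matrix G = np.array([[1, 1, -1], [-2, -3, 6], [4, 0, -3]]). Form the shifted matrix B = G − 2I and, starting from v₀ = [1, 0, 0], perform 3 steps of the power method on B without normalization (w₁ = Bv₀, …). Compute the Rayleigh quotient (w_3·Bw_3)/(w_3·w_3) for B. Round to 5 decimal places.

-6.16636

B = G − 2I has rows (-1, 1, -1); (-2, -5, 6); (4, 0, -5)
w1 = Bv₀ = ((-1)·1 + 1·0 + (-1)·0; (-2)·1 + (-5)·0 + 6·0; 4·1 + 0·0 + (-5)·0) = (-1, -2, 4)
w2 = Bw1 = ((-1)·(-1) + 1·(-2) + (-1)·4; (-2)·(-1) + (-5)·(-2) + 6·4; 4·(-1) + 0·(-2) + (-5)·4) = (-5, 36, -24)
w3 = Bw2 = (65, -314, 100)
Bw3 = (-479, 2040, -240)
w3·Bw3 = -695695; w3·w3 = 112821; μ ≈ -695695/112821 = -6.16636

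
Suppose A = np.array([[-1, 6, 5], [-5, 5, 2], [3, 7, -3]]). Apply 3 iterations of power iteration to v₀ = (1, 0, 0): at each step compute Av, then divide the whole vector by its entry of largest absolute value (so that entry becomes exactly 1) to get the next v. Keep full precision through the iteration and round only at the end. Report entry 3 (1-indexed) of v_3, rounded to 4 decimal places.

Av0 = (-1.00000, -5.00000, 3.00000); divide by -5.00000 → v1 = (0.20000, 1.00000, -0.60000)
Av1 = (2.80000, 2.80000, 9.40000); divide by 9.40000 → v2 = (0.29787, 0.29787, 1.00000)
Av2 = (6.48936, 2.00000, -0.02128); divide by 6.48936 → v3 = (1.00000, 0.30820, -0.00328)
Requested entry of v3: 1/-305 = -0.0033

-0.0033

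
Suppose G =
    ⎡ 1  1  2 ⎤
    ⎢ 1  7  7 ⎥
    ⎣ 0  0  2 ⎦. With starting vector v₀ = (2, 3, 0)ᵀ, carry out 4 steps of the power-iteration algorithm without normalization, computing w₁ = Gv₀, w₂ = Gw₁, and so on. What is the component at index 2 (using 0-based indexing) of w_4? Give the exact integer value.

w1 = Gv₀ = (5, 23, 0)
w2 = Gw1 = (28, 166, 0)
w3 = Gw2 = (194, 1190, 0)
w4 = Gw3 = (1384, 8524, 0)
The requested component of w4 is 0.

0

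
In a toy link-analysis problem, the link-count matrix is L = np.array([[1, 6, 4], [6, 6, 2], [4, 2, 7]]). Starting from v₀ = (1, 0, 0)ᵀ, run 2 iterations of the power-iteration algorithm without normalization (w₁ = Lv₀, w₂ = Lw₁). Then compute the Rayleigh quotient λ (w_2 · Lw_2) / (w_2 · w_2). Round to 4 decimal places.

w1 = Lv₀ = (1, 6, 4)
w2 = Lw1 = (53, 50, 44)
Lw2 = (529, 706, 620)
w2·Lw2 = 53·529 + 50·706 + 44·620 = 90617; w2·w2 = 53·53 + 50·50 + 44·44 = 7245
λ ≈ 90617/7245 = 12.5075

12.5075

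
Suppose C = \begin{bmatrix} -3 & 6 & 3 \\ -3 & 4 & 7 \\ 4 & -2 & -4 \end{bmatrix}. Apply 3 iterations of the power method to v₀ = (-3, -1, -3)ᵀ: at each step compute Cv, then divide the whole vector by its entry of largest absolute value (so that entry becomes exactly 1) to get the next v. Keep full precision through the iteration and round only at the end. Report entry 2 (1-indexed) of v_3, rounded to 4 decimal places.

-0.3929

Cv0 = (-6.00000, -16.00000, 2.00000); divide by -16.00000 → v1 = (0.37500, 1.00000, -0.12500)
Cv1 = (4.50000, 2.00000, 0.00000); divide by 4.50000 → v2 = (1.00000, 0.44444, 0.00000)
Cv2 = (-0.33333, -1.22222, 3.11111); divide by 3.11111 → v3 = (-0.10714, -0.39286, 1.00000)
Requested entry of v3: 88/-224 = -0.3929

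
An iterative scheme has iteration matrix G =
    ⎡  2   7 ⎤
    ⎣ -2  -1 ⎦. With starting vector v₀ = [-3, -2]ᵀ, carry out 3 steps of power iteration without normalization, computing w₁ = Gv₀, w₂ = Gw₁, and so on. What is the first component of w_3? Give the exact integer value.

256

w1 = Gv₀ = (-20, 8)
w2 = Gw1 = (16, 32)
w3 = Gw2 = (256, -64)
The requested component of w3 is 256.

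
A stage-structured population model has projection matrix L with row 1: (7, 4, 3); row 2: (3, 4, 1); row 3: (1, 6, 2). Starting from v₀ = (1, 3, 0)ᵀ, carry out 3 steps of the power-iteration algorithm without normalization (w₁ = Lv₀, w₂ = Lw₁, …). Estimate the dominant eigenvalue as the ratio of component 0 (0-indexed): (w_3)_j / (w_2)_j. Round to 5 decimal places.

w1 = Lv₀ = (7·1 + 4·3 + 3·0; 3·1 + 4·3 + 1·0; 1·1 + 6·3 + 2·0) = (19, 15, 19)
w2 = Lw1 = (7·19 + 4·15 + 3·19; 3·19 + 4·15 + 1·19; 1·19 + 6·15 + 2·19) = (250, 136, 147)
w3 = Lw2 = (2735, 1441, 1360)
Ratio at component: 2735 / 250 = 10.94000

10.94000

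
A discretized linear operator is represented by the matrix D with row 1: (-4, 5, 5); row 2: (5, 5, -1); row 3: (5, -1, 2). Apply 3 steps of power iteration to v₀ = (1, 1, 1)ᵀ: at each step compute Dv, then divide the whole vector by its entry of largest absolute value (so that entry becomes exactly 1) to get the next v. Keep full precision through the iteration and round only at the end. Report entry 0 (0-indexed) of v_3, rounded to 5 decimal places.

Dv0 = (6.000000, 9.000000, 6.000000); divide by 9.000000 → v1 = (0.666667, 1.000000, 0.666667)
Dv1 = (5.666667, 7.666667, 3.666667); divide by 7.666667 → v2 = (0.739130, 1.000000, 0.478261)
Dv2 = (4.434783, 8.217391, 3.652174); divide by 8.217391 → v3 = (0.539683, 1.000000, 0.444444)
Requested entry of v3: 306/567 = 0.53968

0.53968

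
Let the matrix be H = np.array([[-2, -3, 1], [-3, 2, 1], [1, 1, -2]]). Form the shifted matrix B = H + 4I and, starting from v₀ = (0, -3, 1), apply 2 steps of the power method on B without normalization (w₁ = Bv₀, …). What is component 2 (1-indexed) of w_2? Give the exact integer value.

-133

B = H + 4I has rows (2, -3, 1); (-3, 6, 1); (1, 1, 2)
w1 = Bv₀ = (2·0 + (-3)·(-3) + 1·1; (-3)·0 + 6·(-3) + 1·1; 1·0 + 1·(-3) + 2·1) = (10, -17, -1)
w2 = Bw1 = (2·10 + (-3)·(-17) + 1·(-1); (-3)·10 + 6·(-17) + 1·(-1); 1·10 + 1·(-17) + 2·(-1)) = (70, -133, -9)
Requested component of w2: -133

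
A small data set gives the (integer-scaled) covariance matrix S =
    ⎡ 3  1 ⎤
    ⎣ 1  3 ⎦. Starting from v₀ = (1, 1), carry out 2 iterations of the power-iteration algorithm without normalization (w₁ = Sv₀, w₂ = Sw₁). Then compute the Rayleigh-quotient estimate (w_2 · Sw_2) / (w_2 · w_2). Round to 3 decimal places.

w1 = Sv₀ = (4, 4)
w2 = Sw1 = (16, 16)
Sw2 = (64, 64)
w2·Sw2 = 16·64 + 16·64 = 2048; w2·w2 = 16·16 + 16·16 = 512
λ ≈ 2048/512 = 4.000

λ ≈ 4.000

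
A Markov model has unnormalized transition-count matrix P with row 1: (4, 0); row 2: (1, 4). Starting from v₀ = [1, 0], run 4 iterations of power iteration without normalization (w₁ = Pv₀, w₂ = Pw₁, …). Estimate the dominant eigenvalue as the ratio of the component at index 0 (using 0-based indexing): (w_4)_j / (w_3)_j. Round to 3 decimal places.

4.000

w1 = Pv₀ = (4·1 + 0·0; 1·1 + 4·0) = (4, 1)
w2 = Pw1 = (4·4 + 0·1; 1·4 + 4·1) = (16, 8)
w3 = Pw2 = (64, 48)
w4 = Pw3 = (256, 256)
Ratio at component: 256 / 64 = 4.000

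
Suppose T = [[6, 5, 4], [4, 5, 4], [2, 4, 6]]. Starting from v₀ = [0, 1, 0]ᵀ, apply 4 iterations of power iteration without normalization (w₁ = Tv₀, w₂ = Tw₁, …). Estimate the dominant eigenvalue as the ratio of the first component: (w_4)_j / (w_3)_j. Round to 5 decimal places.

13.24921

w1 = Tv₀ = (6·0 + 5·1 + 4·0; 4·0 + 5·1 + 4·0; 2·0 + 4·1 + 6·0) = (5, 5, 4)
w2 = Tw1 = (6·5 + 5·5 + 4·4; 4·5 + 5·5 + 4·4; 2·5 + 4·5 + 6·4) = (71, 61, 54)
w3 = Tw2 = (947, 805, 710)
w4 = Tw3 = (12547, 10653, 9374)
Ratio at component: 12547 / 947 = 13.24921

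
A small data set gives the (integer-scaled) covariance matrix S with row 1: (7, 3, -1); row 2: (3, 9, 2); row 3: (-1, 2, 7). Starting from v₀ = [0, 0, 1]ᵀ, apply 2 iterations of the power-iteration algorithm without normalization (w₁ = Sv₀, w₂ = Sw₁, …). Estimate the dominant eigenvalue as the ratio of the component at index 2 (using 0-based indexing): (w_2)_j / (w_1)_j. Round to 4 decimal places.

λ ≈ 7.7143

w1 = Sv₀ = (7·0 + 3·0 + (-1)·1; 3·0 + 9·0 + 2·1; (-1)·0 + 2·0 + 7·1) = (-1, 2, 7)
w2 = Sw1 = (7·(-1) + 3·2 + (-1)·7; 3·(-1) + 9·2 + 2·7; (-1)·(-1) + 2·2 + 7·7) = (-8, 29, 54)
Ratio at component: 54 / 7 = 7.7143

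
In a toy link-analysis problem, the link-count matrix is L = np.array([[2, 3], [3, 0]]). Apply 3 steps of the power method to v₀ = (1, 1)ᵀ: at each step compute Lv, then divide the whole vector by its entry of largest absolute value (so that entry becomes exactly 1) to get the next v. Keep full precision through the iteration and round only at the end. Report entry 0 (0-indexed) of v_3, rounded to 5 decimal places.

1.00000

Lv0 = (5.000000, 3.000000); divide by 5.000000 → v1 = (1.000000, 0.600000)
Lv1 = (3.800000, 3.000000); divide by 3.800000 → v2 = (1.000000, 0.789474)
Lv2 = (4.368421, 3.000000); divide by 4.368421 → v3 = (1.000000, 0.686747)
Requested entry of v3: 83/83 = 1.00000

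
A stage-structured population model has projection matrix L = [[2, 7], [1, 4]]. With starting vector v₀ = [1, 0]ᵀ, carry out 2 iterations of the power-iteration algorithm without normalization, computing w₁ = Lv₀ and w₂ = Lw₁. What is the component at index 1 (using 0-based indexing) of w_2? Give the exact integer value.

6

w1 = Lv₀ = (2, 1)
w2 = Lw1 = (11, 6)
The requested component of w2 is 6.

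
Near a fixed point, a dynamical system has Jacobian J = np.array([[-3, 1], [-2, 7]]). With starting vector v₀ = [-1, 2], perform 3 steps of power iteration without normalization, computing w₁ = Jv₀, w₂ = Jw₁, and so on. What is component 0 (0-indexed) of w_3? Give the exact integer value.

w1 = Jv₀ = (5, 16)
w2 = Jw1 = (1, 102)
w3 = Jw2 = (99, 712)
The requested component of w3 is 99.

99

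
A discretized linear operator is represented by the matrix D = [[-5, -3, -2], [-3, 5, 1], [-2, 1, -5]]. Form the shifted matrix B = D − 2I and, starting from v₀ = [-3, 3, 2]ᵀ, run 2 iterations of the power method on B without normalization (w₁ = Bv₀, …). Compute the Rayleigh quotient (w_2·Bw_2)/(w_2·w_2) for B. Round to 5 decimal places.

B = D − 2I has rows (-7, -3, -2); (-3, 3, 1); (-2, 1, -7)
w1 = Bv₀ = (8, 20, -5)
w2 = Bw1 = (-106, 31, 39)
Bw2 = (571, 450, -30)
w2·Bw2 = -47746; w2·w2 = 13718; μ ≈ -47746/13718 = -3.48054

-3.48054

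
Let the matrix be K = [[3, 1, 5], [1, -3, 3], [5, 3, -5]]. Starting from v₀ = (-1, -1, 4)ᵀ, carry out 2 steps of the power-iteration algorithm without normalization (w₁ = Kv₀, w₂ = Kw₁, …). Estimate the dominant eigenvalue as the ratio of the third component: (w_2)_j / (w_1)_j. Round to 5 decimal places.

w1 = Kv₀ = (3·(-1) + 1·(-1) + 5·4; 1·(-1) + (-3)·(-1) + 3·4; 5·(-1) + 3·(-1) + (-5)·4) = (16, 14, -28)
w2 = Kw1 = (3·16 + 1·14 + 5·(-28); 1·16 + (-3)·14 + 3·(-28); 5·16 + 3·14 + (-5)·(-28)) = (-78, -110, 262)
Ratio at component: 262 / -28 = -9.35714

λ ≈ -9.35714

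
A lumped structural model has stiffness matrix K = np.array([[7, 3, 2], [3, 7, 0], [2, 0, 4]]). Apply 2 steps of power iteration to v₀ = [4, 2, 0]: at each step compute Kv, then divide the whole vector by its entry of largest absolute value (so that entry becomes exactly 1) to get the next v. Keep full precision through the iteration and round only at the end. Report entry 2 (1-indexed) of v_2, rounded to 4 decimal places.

Kv0 = (34.00000, 26.00000, 8.00000); divide by 34.00000 → v1 = (1.00000, 0.76471, 0.23529)
Kv1 = (9.76471, 8.35294, 2.94118); divide by 9.76471 → v2 = (1.00000, 0.85542, 0.30120)
Requested entry of v2: 284/332 = 0.8554

0.8554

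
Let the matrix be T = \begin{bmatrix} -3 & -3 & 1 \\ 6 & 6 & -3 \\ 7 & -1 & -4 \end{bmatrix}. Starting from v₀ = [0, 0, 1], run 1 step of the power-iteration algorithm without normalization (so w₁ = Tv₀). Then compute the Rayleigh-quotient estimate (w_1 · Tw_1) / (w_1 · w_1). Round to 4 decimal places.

-3.9231

w1 = Tv₀ = ((-3)·0 + (-3)·0 + 1·1; 6·0 + 6·0 + (-3)·1; 7·0 + (-1)·0 + (-4)·1) = (1, -3, -4)
Tw1 = (2, 0, 26)
w1·Tw1 = 1·2 + (-3)·0 + (-4)·26 = -102; w1·w1 = 1·1 + (-3)·(-3) + (-4)·(-4) = 26
λ ≈ -102/26 = -3.9231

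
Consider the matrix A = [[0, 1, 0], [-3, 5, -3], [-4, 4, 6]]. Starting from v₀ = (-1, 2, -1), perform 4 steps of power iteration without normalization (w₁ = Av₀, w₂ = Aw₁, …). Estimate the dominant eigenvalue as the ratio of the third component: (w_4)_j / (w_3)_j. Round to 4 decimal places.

w1 = Av₀ = (0·(-1) + 1·2 + 0·(-1); (-3)·(-1) + 5·2 + (-3)·(-1); (-4)·(-1) + 4·2 + 6·(-1)) = (2, 16, 6)
w2 = Aw1 = (0·2 + 1·16 + 0·6; (-3)·2 + 5·16 + (-3)·6; (-4)·2 + 4·16 + 6·6) = (16, 56, 92)
w3 = Aw2 = (56, -44, 712)
w4 = Aw3 = (-44, -2524, 3872)
Ratio at component: 3872 / 712 = 5.4382

λ ≈ 5.4382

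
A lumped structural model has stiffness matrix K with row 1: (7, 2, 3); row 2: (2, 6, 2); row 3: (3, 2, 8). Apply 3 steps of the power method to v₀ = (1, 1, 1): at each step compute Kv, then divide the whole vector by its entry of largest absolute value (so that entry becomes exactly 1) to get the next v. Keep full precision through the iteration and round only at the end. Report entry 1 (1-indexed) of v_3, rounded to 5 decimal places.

Kv0 = (12.000000, 10.000000, 13.000000); divide by 13.000000 → v1 = (0.923077, 0.769231, 1.000000)
Kv1 = (11.000000, 8.461538, 12.307692); divide by 12.307692 → v2 = (0.893750, 0.687500, 1.000000)
Kv2 = (10.631250, 7.912500, 12.056250); divide by 12.056250 → v3 = (0.881804, 0.656299, 1.000000)
Requested entry of v3: 1701/1929 = 0.88180

0.88180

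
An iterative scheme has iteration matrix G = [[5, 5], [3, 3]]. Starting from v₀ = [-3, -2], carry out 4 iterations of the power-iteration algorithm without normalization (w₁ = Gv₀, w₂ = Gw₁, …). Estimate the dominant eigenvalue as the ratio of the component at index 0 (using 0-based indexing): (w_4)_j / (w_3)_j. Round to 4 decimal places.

8.0000

w1 = Gv₀ = (5·(-3) + 5·(-2); 3·(-3) + 3·(-2)) = (-25, -15)
w2 = Gw1 = (5·(-25) + 5·(-15); 3·(-25) + 3·(-15)) = (-200, -120)
w3 = Gw2 = (-1600, -960)
w4 = Gw3 = (-12800, -7680)
Ratio at component: -12800 / -1600 = 8.0000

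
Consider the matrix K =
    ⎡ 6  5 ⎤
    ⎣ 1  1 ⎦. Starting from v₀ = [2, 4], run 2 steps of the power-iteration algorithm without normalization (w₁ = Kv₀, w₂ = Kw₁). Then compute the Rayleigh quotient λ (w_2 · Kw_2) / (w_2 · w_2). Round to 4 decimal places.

6.8555

w1 = Kv₀ = (6·2 + 5·4; 1·2 + 1·4) = (32, 6)
w2 = Kw1 = (6·32 + 5·6; 1·32 + 1·6) = (222, 38)
Kw2 = (1522, 260)
w2·Kw2 = 222·1522 + 38·260 = 347764; w2·w2 = 222·222 + 38·38 = 50728
λ ≈ 347764/50728 = 6.8555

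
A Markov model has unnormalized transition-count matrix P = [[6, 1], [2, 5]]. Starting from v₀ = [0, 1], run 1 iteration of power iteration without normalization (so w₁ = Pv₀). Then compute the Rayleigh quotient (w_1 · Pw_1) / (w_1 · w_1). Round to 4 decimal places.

λ ≈ 5.6154

w1 = Pv₀ = (6·0 + 1·1; 2·0 + 5·1) = (1, 5)
Pw1 = (11, 27)
w1·Pw1 = 1·11 + 5·27 = 146; w1·w1 = 1·1 + 5·5 = 26
λ ≈ 146/26 = 5.6154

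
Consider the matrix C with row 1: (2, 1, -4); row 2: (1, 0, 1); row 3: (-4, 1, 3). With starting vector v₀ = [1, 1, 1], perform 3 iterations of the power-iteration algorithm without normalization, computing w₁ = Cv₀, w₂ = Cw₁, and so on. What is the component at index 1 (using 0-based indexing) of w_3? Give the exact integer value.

w1 = Cv₀ = (2·1 + 1·1 + (-4)·1; 1·1 + 0·1 + 1·1; (-4)·1 + 1·1 + 3·1) = (-1, 2, 0)
w2 = Cw1 = (2·(-1) + 1·2 + (-4)·0; 1·(-1) + 0·2 + 1·0; (-4)·(-1) + 1·2 + 3·0) = (0, -1, 6)
w3 = Cw2 = (-25, 6, 17)
The requested component of w3 is 6.

6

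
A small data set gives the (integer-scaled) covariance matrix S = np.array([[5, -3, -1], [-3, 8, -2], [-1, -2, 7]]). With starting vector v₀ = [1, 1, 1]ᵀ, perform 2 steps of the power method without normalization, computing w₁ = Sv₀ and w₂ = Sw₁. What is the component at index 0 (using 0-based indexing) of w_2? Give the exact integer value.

w1 = Sv₀ = (5·1 + (-3)·1 + (-1)·1; (-3)·1 + 8·1 + (-2)·1; (-1)·1 + (-2)·1 + 7·1) = (1, 3, 4)
w2 = Sw1 = (5·1 + (-3)·3 + (-1)·4; (-3)·1 + 8·3 + (-2)·4; (-1)·1 + (-2)·3 + 7·4) = (-8, 13, 21)
The requested component of w2 is -8.

-8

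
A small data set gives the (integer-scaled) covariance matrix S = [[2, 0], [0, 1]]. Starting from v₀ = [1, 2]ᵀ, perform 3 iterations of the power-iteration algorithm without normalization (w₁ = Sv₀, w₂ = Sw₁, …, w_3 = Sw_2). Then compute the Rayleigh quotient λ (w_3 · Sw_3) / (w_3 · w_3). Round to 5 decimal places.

w1 = Sv₀ = (2·1 + 0·2; 0·1 + 1·2) = (2, 2)
w2 = Sw1 = (2·2 + 0·2; 0·2 + 1·2) = (4, 2)
w3 = Sw2 = (8, 2)
Sw3 = (16, 2)
w3·Sw3 = 8·16 + 2·2 = 132; w3·w3 = 8·8 + 2·2 = 68
λ ≈ 132/68 = 1.94118

1.94118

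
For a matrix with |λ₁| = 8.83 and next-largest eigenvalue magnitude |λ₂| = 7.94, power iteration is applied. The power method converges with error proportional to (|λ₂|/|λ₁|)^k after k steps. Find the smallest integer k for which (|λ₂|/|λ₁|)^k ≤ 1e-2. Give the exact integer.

|λ₂/λ₁| = 7.94/8.83 = 0.89921
Need k ≥ ln(1e-2) / ln(0.89921) = -4.6052 / -0.1062 ≈ 43.346
Smallest integer k satisfying the bound: 44

44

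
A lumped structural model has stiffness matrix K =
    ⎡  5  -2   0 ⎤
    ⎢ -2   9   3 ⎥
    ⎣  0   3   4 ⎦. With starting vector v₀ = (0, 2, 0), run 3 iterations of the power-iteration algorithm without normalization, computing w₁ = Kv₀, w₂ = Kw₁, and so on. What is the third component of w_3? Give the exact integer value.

w1 = Kv₀ = (-4, 18, 6)
w2 = Kw1 = (-56, 188, 78)
w3 = Kw2 = (-656, 2038, 876)
The requested component of w3 is 876.

876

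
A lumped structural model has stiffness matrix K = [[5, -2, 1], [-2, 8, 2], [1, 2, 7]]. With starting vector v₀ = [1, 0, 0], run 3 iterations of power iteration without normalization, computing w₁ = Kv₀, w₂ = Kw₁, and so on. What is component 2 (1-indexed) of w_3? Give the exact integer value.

w1 = Kv₀ = (5, -2, 1)
w2 = Kw1 = (30, -24, 8)
w3 = Kw2 = (206, -236, 38)
The requested component of w3 is -236.

-236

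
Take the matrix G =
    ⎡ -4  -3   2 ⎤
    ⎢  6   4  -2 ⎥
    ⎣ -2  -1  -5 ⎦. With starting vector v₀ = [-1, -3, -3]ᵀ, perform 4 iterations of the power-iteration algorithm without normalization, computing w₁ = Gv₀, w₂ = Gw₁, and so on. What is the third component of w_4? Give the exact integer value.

-2092

w1 = Gv₀ = ((-4)·(-1) + (-3)·(-3) + 2·(-3); 6·(-1) + 4·(-3) + (-2)·(-3); (-2)·(-1) + (-1)·(-3) + (-5)·(-3)) = (7, -12, 20)
w2 = Gw1 = ((-4)·7 + (-3)·(-12) + 2·20; 6·7 + 4·(-12) + (-2)·20; (-2)·7 + (-1)·(-12) + (-5)·20) = (48, -46, -102)
w3 = Gw2 = (-258, 308, 460)
w4 = Gw3 = (1028, -1236, -2092)
The requested component of w4 is -2092.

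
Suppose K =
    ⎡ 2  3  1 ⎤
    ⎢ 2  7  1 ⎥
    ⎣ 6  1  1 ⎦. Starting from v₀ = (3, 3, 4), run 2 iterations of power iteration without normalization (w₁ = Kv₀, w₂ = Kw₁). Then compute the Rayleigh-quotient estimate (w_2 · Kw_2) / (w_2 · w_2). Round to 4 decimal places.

w1 = Kv₀ = (2·3 + 3·3 + 1·4; 2·3 + 7·3 + 1·4; 6·3 + 1·3 + 1·4) = (19, 31, 25)
w2 = Kw1 = (2·19 + 3·31 + 1·25; 2·19 + 7·31 + 1·25; 6·19 + 1·31 + 1·25) = (156, 280, 170)
Kw2 = (1322, 2442, 1386)
w2·Kw2 = 156·1322 + 280·2442 + 170·1386 = 1125612; w2·w2 = 156·156 + 280·280 + 170·170 = 131636
λ ≈ 1125612/131636 = 8.5509

8.5509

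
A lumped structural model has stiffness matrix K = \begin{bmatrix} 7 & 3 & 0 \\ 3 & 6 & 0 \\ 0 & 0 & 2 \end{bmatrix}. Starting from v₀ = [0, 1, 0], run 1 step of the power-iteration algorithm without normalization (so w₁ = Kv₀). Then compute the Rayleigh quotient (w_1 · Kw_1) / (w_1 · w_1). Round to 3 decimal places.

λ ≈ 8.600

w1 = Kv₀ = (3, 6, 0)
Kw1 = (39, 45, 0)
w1·Kw1 = 3·39 + 6·45 + 0·0 = 387; w1·w1 = 3·3 + 6·6 + 0·0 = 45
λ ≈ 387/45 = 8.600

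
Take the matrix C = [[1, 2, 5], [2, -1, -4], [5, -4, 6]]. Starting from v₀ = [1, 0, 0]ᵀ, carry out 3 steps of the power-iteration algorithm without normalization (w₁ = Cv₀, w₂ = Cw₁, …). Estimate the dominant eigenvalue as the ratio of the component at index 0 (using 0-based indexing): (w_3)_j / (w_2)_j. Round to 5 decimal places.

4.16667

w1 = Cv₀ = (1·1 + 2·0 + 5·0; 2·1 + (-1)·0 + (-4)·0; 5·1 + (-4)·0 + 6·0) = (1, 2, 5)
w2 = Cw1 = (1·1 + 2·2 + 5·5; 2·1 + (-1)·2 + (-4)·5; 5·1 + (-4)·2 + 6·5) = (30, -20, 27)
w3 = Cw2 = (125, -28, 392)
Ratio at component: 125 / 30 = 4.16667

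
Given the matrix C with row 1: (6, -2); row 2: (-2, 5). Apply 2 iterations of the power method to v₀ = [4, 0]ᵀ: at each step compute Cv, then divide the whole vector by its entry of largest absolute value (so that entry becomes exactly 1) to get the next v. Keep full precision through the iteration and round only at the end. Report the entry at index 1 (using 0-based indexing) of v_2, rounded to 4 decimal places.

-0.5500

Cv0 = (24.00000, -8.00000); divide by 24.00000 → v1 = (1.00000, -0.33333)
Cv1 = (6.66667, -3.66667); divide by 6.66667 → v2 = (1.00000, -0.55000)
Requested entry of v2: -88/160 = -0.5500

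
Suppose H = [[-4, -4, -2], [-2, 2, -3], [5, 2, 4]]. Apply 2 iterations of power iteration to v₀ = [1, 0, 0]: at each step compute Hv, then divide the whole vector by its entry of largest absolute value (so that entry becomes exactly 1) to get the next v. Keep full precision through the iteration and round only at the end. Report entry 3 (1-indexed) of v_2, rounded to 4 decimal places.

Hv0 = (-4.00000, -2.00000, 5.00000); divide by 5.00000 → v1 = (-0.80000, -0.40000, 1.00000)
Hv1 = (2.80000, -2.20000, -0.80000); divide by 2.80000 → v2 = (1.00000, -0.78571, -0.28571)
Requested entry of v2: -4/14 = -0.2857

-0.2857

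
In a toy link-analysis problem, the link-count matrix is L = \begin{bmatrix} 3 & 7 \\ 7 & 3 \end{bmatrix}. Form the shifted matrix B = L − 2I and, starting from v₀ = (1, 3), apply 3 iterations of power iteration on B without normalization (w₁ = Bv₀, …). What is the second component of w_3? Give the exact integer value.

B = L − 2I has rows (1, 7); (7, 1)
w1 = Bv₀ = (22, 10)
w2 = Bw1 = (92, 164)
w3 = Bw2 = (1240, 808)
Requested component of w3: 808

808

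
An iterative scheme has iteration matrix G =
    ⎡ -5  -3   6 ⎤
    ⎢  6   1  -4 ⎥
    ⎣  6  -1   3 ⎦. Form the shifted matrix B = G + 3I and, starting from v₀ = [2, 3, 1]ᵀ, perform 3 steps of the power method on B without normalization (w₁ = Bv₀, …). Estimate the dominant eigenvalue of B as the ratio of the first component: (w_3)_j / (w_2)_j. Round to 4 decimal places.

3.3182

B = G + 3I has rows (-2, -3, 6); (6, 4, -4); (6, -1, 6)
w1 = Bv₀ = (-7, 20, 15)
w2 = Bw1 = (44, -22, 28)
w3 = Bw2 = (146, 64, 454)
Ratio: 146/44 = 3.3182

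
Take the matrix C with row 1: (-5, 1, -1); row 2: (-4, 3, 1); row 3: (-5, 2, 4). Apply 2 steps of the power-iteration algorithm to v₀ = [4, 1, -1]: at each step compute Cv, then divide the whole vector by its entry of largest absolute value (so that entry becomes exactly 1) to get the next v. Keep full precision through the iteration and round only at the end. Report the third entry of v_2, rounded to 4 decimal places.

-0.2653

Cv0 = (-18.00000, -14.00000, -22.00000); divide by -22.00000 → v1 = (0.81818, 0.63636, 1.00000)
Cv1 = (-4.45455, -0.36364, 1.18182); divide by -4.45455 → v2 = (1.00000, 0.08163, -0.26531)
Requested entry of v2: -26/98 = -0.2653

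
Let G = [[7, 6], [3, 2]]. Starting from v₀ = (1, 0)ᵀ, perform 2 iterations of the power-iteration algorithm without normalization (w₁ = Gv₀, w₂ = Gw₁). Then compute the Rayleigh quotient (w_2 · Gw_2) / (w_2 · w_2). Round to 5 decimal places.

λ ≈ 9.42162

w1 = Gv₀ = (7·1 + 6·0; 3·1 + 2·0) = (7, 3)
w2 = Gw1 = (7·7 + 6·3; 3·7 + 2·3) = (67, 27)
Gw2 = (631, 255)
w2·Gw2 = 67·631 + 27·255 = 49162; w2·w2 = 67·67 + 27·27 = 5218
λ ≈ 49162/5218 = 9.42162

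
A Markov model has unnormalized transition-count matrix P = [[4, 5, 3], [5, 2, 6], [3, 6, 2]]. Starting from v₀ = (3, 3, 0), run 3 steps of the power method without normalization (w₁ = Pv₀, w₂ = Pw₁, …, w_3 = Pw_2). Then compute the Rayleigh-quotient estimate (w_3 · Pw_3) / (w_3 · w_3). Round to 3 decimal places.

w1 = Pv₀ = (4·3 + 5·3 + 3·0; 5·3 + 2·3 + 6·0; 3·3 + 6·3 + 2·0) = (27, 21, 27)
w2 = Pw1 = (4·27 + 5·21 + 3·27; 5·27 + 2·21 + 6·27; 3·27 + 6·21 + 2·27) = (294, 339, 261)
w3 = Pw2 = (3654, 3714, 3438)
Pw3 = (43500, 46326, 40122)
w3·Pw3 = 3654·43500 + 3714·46326 + 3438·40122 = 468943200; w3·w3 = 3654·3654 + 3714·3714 + 3438·3438 = 38965356
λ ≈ 468943200/38965356 = 12.035

λ ≈ 12.035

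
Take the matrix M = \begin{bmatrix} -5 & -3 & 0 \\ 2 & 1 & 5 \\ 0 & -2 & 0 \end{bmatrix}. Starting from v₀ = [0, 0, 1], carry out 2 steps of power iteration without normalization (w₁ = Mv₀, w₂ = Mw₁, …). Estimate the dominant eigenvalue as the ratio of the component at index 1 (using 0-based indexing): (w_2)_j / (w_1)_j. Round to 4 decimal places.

w1 = Mv₀ = ((-5)·0 + (-3)·0 + 0·1; 2·0 + 1·0 + 5·1; 0·0 + (-2)·0 + 0·1) = (0, 5, 0)
w2 = Mw1 = ((-5)·0 + (-3)·5 + 0·0; 2·0 + 1·5 + 5·0; 0·0 + (-2)·5 + 0·0) = (-15, 5, -10)
Ratio at component: 5 / 5 = 1.0000

λ ≈ 1.0000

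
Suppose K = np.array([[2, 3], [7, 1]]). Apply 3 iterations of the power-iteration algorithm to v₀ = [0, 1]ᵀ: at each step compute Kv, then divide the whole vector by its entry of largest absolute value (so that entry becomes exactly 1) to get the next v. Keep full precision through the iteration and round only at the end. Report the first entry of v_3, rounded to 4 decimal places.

Kv0 = (3.00000, 1.00000); divide by 3.00000 → v1 = (1.00000, 0.33333)
Kv1 = (3.00000, 7.33333); divide by 7.33333 → v2 = (0.40909, 1.00000)
Kv2 = (3.81818, 3.86364); divide by 3.86364 → v3 = (0.98824, 1.00000)
Requested entry of v3: 84/85 = 0.9882

0.9882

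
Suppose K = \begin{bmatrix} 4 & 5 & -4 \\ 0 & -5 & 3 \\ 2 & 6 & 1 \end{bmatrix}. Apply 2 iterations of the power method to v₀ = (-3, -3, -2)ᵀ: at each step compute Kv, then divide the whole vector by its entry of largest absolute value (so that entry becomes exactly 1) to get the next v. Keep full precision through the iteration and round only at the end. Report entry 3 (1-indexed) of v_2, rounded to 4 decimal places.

Kv0 = (-19.00000, 9.00000, -26.00000); divide by -26.00000 → v1 = (0.73077, -0.34615, 1.00000)
Kv1 = (-2.80769, 4.73077, 0.38462); divide by 4.73077 → v2 = (-0.59350, 1.00000, 0.08130)
Requested entry of v2: -10/-123 = 0.0813

0.0813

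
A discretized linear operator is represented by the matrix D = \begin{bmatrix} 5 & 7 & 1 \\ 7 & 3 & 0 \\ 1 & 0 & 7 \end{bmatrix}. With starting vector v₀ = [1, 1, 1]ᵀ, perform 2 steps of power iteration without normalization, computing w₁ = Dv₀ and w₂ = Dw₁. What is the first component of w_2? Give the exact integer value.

w1 = Dv₀ = (5·1 + 7·1 + 1·1; 7·1 + 3·1 + 0·1; 1·1 + 0·1 + 7·1) = (13, 10, 8)
w2 = Dw1 = (5·13 + 7·10 + 1·8; 7·13 + 3·10 + 0·8; 1·13 + 0·10 + 7·8) = (143, 121, 69)
The requested component of w2 is 143.

143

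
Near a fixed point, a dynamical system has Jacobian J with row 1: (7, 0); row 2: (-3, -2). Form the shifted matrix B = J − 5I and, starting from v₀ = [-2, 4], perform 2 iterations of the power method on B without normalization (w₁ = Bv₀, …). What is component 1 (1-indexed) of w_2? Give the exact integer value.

B = J − 5I has rows (2, 0); (-3, -7)
w1 = Bv₀ = (-4, -22)
w2 = Bw1 = (-8, 166)
Requested component of w2: -8

-8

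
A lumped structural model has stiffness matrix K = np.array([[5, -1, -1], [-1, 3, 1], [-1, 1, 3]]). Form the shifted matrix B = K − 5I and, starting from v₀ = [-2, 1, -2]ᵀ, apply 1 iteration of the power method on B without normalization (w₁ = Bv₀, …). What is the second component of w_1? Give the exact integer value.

B = K − 5I has rows (0, -1, -1); (-1, -2, 1); (-1, 1, -2)
w1 = Bv₀ = (1, -2, 7)
Requested component of w1: -2

-2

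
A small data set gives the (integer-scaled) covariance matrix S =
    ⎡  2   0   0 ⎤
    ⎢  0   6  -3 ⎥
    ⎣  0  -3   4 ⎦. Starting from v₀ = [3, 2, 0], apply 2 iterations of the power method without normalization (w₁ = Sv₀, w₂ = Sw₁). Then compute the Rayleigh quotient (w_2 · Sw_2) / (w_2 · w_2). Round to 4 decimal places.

8.0790

w1 = Sv₀ = (2·3 + 0·2 + 0·0; 0·3 + 6·2 + (-3)·0; 0·3 + (-3)·2 + 4·0) = (6, 12, -6)
w2 = Sw1 = (2·6 + 0·12 + 0·(-6); 0·6 + 6·12 + (-3)·(-6); 0·6 + (-3)·12 + 4·(-6)) = (12, 90, -60)
Sw2 = (24, 720, -510)
w2·Sw2 = 12·24 + 90·720 + (-60)·(-510) = 95688; w2·w2 = 12·12 + 90·90 + (-60)·(-60) = 11844
λ ≈ 95688/11844 = 8.0790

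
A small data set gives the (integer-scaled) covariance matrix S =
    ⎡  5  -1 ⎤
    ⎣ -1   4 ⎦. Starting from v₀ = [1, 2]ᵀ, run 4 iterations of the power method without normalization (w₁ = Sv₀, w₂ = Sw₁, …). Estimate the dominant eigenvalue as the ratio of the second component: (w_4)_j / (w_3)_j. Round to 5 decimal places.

w1 = Sv₀ = (5·1 + (-1)·2; (-1)·1 + 4·2) = (3, 7)
w2 = Sw1 = (5·3 + (-1)·7; (-1)·3 + 4·7) = (8, 25)
w3 = Sw2 = (15, 92)
w4 = Sw3 = (-17, 353)
Ratio at component: 353 / 92 = 3.83696

3.83696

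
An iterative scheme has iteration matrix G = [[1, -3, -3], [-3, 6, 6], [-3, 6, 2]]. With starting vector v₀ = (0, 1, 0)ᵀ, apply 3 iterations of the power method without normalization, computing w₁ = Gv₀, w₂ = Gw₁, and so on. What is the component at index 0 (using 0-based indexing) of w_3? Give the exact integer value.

-453

w1 = Gv₀ = (1·0 + (-3)·1 + (-3)·0; (-3)·0 + 6·1 + 6·0; (-3)·0 + 6·1 + 2·0) = (-3, 6, 6)
w2 = Gw1 = (1·(-3) + (-3)·6 + (-3)·6; (-3)·(-3) + 6·6 + 6·6; (-3)·(-3) + 6·6 + 2·6) = (-39, 81, 57)
w3 = Gw2 = (-453, 945, 717)
The requested component of w3 is -453.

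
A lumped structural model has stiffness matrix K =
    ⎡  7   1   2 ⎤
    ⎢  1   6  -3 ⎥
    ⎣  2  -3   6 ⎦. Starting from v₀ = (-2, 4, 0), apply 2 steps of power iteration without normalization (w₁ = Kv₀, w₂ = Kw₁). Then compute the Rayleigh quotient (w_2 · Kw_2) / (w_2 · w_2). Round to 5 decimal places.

w1 = Kv₀ = (-10, 22, -16)
w2 = Kw1 = (-80, 170, -182)
Kw2 = (-754, 1486, -1762)
w2·Kw2 = (-80)·(-754) + 170·1486 + (-182)·(-1762) = 633624; w2·w2 = (-80)·(-80) + 170·170 + (-182)·(-182) = 68424
λ ≈ 633624/68424 = 9.26026

9.26026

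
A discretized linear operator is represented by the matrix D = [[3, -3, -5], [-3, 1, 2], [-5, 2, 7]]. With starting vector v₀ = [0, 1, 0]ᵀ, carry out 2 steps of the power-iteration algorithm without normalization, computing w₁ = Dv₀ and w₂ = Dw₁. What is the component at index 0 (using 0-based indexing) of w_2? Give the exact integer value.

-22

w1 = Dv₀ = (-3, 1, 2)
w2 = Dw1 = (-22, 14, 31)
The requested component of w2 is -22.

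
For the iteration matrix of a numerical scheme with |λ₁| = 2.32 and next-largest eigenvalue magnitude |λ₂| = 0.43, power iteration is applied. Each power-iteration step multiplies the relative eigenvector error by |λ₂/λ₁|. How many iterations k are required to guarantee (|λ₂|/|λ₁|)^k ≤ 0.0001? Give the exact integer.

6

|λ₂/λ₁| = 0.43/2.32 = 0.18534
Need k ≥ ln(0.0001) / ln(0.18534) = -9.2103 / -1.6855 ≈ 5.464
Smallest integer k satisfying the bound: 6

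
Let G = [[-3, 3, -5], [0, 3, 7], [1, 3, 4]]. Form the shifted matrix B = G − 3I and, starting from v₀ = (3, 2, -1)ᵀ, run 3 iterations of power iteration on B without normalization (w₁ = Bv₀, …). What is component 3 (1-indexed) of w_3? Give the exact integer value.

B = G − 3I has rows (-6, 3, -5); (0, 0, 7); (1, 3, 1)
w1 = Bv₀ = ((-6)·3 + 3·2 + (-5)·(-1); 0·3 + 0·2 + 7·(-1); 1·3 + 3·2 + 1·(-1)) = (-7, -7, 8)
w2 = Bw1 = ((-6)·(-7) + 3·(-7) + (-5)·8; 0·(-7) + 0·(-7) + 7·8; 1·(-7) + 3·(-7) + 1·8) = (-19, 56, -20)
w3 = Bw2 = (382, -140, 129)
Requested component of w3: 129

129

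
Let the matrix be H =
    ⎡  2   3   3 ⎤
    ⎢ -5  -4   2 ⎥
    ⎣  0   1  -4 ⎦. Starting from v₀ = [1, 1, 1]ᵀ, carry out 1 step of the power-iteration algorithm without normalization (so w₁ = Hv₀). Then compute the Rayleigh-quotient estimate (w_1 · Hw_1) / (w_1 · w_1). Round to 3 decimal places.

w1 = Hv₀ = (2·1 + 3·1 + 3·1; (-5)·1 + (-4)·1 + 2·1; 0·1 + 1·1 + (-4)·1) = (8, -7, -3)
Hw1 = (-14, -18, 5)
w1·Hw1 = 8·(-14) + (-7)·(-18) + (-3)·5 = -1; w1·w1 = 8·8 + (-7)·(-7) + (-3)·(-3) = 122
λ ≈ -1/122 = -0.008

λ ≈ -0.008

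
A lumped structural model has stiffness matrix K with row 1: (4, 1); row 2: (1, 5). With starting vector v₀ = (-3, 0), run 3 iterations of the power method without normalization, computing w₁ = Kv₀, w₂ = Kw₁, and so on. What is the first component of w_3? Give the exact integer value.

-231

w1 = Kv₀ = (4·(-3) + 1·0; 1·(-3) + 5·0) = (-12, -3)
w2 = Kw1 = (4·(-12) + 1·(-3); 1·(-12) + 5·(-3)) = (-51, -27)
w3 = Kw2 = (-231, -186)
The requested component of w3 is -231.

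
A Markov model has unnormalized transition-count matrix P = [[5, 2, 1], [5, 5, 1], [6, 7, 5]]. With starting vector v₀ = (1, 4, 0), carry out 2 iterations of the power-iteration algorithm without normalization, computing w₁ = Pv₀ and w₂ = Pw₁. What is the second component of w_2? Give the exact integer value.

224

w1 = Pv₀ = (5·1 + 2·4 + 1·0; 5·1 + 5·4 + 1·0; 6·1 + 7·4 + 5·0) = (13, 25, 34)
w2 = Pw1 = (5·13 + 2·25 + 1·34; 5·13 + 5·25 + 1·34; 6·13 + 7·25 + 5·34) = (149, 224, 423)
The requested component of w2 is 224.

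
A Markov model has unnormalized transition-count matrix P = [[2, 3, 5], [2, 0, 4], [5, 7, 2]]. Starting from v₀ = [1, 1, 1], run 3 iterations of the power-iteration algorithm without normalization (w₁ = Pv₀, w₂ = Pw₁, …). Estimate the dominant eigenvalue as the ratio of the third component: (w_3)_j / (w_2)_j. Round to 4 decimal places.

w1 = Pv₀ = (2·1 + 3·1 + 5·1; 2·1 + 0·1 + 4·1; 5·1 + 7·1 + 2·1) = (10, 6, 14)
w2 = Pw1 = (2·10 + 3·6 + 5·14; 2·10 + 0·6 + 4·14; 5·10 + 7·6 + 2·14) = (108, 76, 120)
w3 = Pw2 = (1044, 696, 1312)
Ratio at component: 1312 / 120 = 10.9333

λ ≈ 10.9333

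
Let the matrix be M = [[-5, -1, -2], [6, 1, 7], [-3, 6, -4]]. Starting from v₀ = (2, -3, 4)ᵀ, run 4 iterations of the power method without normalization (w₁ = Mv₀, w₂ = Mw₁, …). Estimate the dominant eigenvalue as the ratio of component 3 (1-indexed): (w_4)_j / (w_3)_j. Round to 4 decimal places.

w1 = Mv₀ = (-15, 37, -40)
w2 = Mw1 = (118, -333, 427)
w3 = Mw2 = (-1111, 3364, -4060)
w4 = Mw3 = (10311, -31722, 39757)
Ratio at component: 39757 / -4060 = -9.7924

-9.7924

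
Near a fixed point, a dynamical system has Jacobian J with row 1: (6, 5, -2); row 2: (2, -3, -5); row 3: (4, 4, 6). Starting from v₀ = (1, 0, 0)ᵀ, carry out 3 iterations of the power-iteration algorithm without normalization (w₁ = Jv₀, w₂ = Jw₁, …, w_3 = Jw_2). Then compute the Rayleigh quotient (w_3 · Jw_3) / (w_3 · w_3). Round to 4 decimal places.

5.1691

w1 = Jv₀ = (6, 2, 4)
w2 = Jw1 = (38, -14, 56)
w3 = Jw2 = (46, -162, 432)
Jw3 = (-1398, -1582, 2128)
w3·Jw3 = 46·(-1398) + (-162)·(-1582) + 432·2128 = 1111272; w3·w3 = 46·46 + (-162)·(-162) + 432·432 = 214984
λ ≈ 1111272/214984 = 5.1691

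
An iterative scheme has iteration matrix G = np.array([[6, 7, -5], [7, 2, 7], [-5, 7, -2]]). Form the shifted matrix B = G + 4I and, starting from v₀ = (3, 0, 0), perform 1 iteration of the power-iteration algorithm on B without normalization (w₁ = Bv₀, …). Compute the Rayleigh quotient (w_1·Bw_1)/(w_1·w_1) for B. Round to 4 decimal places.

B = G + 4I has rows (10, 7, -5); (7, 6, 7); (-5, 7, 2)
w1 = Bv₀ = (10·3 + 7·0 + (-5)·0; 7·3 + 6·0 + 7·0; (-5)·3 + 7·0 + 2·0) = (30, 21, -15)
Bw1 = (522, 231, -33)
w1·Bw1 = 21006; w1·w1 = 1566; μ ≈ 21006/1566 = 13.4138

13.4138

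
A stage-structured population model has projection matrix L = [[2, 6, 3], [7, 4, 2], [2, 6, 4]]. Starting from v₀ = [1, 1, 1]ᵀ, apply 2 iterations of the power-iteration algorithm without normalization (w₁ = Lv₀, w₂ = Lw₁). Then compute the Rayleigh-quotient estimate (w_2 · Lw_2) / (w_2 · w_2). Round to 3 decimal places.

12.076

w1 = Lv₀ = (11, 13, 12)
w2 = Lw1 = (136, 153, 148)
Lw2 = (1634, 1860, 1782)
w2·Lw2 = 136·1634 + 153·1860 + 148·1782 = 770540; w2·w2 = 136·136 + 153·153 + 148·148 = 63809
λ ≈ 770540/63809 = 12.076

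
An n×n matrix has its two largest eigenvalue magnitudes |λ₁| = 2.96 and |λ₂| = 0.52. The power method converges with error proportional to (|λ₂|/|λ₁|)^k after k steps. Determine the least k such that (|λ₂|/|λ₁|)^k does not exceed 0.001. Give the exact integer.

|λ₂/λ₁| = 0.52/2.96 = 0.17568
Need k ≥ ln(0.001) / ln(0.17568) = -6.9078 / -1.7391 ≈ 3.972
Smallest integer k satisfying the bound: 4

4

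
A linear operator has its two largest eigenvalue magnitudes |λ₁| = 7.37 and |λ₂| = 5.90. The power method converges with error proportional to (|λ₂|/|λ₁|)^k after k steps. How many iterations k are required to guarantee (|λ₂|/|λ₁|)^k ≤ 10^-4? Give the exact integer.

42

|λ₂/λ₁| = 5.90/7.37 = 0.80054
Need k ≥ ln(10^-4) / ln(0.80054) = -9.2103 / -0.2225 ≈ 41.401
Smallest integer k satisfying the bound: 42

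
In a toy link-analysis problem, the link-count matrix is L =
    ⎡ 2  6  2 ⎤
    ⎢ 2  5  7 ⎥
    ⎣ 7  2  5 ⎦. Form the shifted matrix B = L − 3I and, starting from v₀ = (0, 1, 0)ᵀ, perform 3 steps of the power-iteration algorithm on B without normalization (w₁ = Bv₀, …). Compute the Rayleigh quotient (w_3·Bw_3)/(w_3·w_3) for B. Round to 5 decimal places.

μ ≈ 8.94915

B = L − 3I has rows (-1, 6, 2); (2, 2, 7); (7, 2, 2)
w1 = Bv₀ = (6, 2, 2)
w2 = Bw1 = (10, 30, 50)
w3 = Bw2 = (270, 430, 230)
Bw3 = (2770, 3010, 3210)
w3·Bw3 = 2780500; w3·w3 = 310700; μ ≈ 2780500/310700 = 8.94915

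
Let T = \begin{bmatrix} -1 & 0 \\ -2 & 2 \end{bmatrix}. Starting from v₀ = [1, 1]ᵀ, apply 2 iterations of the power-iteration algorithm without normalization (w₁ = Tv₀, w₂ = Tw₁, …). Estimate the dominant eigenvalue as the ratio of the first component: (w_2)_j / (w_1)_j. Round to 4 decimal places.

w1 = Tv₀ = (-1, 0)
w2 = Tw1 = (1, 2)
Ratio at component: 1 / -1 = -1.0000

λ ≈ -1.0000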